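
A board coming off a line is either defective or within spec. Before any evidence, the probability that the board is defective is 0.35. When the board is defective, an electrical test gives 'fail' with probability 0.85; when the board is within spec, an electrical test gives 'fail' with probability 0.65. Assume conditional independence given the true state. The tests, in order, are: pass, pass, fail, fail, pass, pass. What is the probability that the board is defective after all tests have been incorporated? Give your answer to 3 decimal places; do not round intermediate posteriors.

0.030

After 'pass': P(defective) = 0.15·0.3500 / (0.15·0.3500 + 0.35·0.6500) ≈ 0.1875
After 'pass': P(defective) = 0.15·0.1875 / (0.15·0.1875 + 0.35·0.8125) ≈ 0.0900
After 'fail': P(defective) = 0.85·0.0900 / (0.85·0.0900 + 0.65·0.9100) ≈ 0.1145
After 'fail': P(defective) = 0.85·0.1145 / (0.85·0.1145 + 0.65·0.8855) ≈ 0.1447
After 'pass': P(defective) = 0.15·0.1447 / (0.15·0.1447 + 0.35·0.8553) ≈ 0.0676
After 'pass': P(defective) = 0.15·0.0676 / (0.15·0.0676 + 0.35·0.9324) ≈ 0.0301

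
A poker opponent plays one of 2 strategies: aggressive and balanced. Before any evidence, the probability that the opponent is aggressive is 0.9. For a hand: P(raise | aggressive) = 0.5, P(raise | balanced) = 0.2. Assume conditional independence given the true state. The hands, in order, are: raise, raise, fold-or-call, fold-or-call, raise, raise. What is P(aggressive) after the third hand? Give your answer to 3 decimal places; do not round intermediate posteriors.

0.972

After 'raise': P(aggressive) = 0.5·0.9000 / (0.5·0.9000 + 0.2·0.1000) ≈ 0.9574
After 'raise': P(aggressive) = 0.5·0.9574 / (0.5·0.9574 + 0.2·0.0426) ≈ 0.9825
After 'fold-or-call': P(aggressive) = 0.5·0.9825 / (0.5·0.9825 + 0.8·0.0175) ≈ 0.9723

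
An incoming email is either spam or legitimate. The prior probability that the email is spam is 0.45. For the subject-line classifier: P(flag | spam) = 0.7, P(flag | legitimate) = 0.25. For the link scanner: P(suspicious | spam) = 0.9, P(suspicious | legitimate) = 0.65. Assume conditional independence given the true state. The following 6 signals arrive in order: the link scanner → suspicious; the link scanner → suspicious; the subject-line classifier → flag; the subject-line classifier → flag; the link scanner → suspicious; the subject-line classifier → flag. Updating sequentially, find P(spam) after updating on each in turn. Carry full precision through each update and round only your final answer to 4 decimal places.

After the link scanner='suspicious': P(spam) = 0.9·0.4500 / (0.9·0.4500 + 0.65·0.5500) ≈ 0.5311
After the link scanner='suspicious': P(spam) = 0.9·0.5311 / (0.9·0.5311 + 0.65·0.4689) ≈ 0.6107
After the subject-line classifier='flag': P(spam) = 0.7·0.6107 / (0.7·0.6107 + 0.25·0.3893) ≈ 0.8145
After the subject-line classifier='flag': P(spam) = 0.7·0.8145 / (0.7·0.8145 + 0.25·0.1855) ≈ 0.9248
After the link scanner='suspicious': P(spam) = 0.9·0.9248 / (0.9·0.9248 + 0.65·0.0752) ≈ 0.9445
After the subject-line classifier='flag': P(spam) = 0.7·0.9445 / (0.7·0.9445 + 0.25·0.0555) ≈ 0.9795

0.9795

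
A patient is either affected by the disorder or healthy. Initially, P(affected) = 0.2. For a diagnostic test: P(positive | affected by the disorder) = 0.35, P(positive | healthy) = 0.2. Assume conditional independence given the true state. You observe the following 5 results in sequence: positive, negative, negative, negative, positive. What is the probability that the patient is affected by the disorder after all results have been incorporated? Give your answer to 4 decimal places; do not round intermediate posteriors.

0.2911

Apply Bayes' rule sequentially, carrying P(affected) forward.
After 'positive': P(affected) = 0.35·0.2000 / (0.35·0.2000 + 0.2·0.8000) ≈ 0.3043
After 'negative': P(affected) = 0.65·0.3043 / (0.65·0.3043 + 0.8·0.6957) ≈ 0.2622
After 'negative': P(affected) = 0.65·0.2622 / (0.65·0.2622 + 0.8·0.7378) ≈ 0.2241
After 'negative': P(affected) = 0.65·0.2241 / (0.65·0.2241 + 0.8·0.7759) ≈ 0.1901
After 'positive': P(affected) = 0.35·0.1901 / (0.35·0.1901 + 0.2·0.8099) ≈ 0.2911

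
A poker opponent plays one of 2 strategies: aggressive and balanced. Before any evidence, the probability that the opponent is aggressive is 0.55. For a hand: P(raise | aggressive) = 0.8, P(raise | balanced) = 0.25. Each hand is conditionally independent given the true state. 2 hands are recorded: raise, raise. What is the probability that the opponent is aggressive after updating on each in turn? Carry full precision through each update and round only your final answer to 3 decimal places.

After 'raise': P(aggressive) = 0.8·0.5500 / (0.8·0.5500 + 0.25·0.4500) ≈ 0.7964
After 'raise': P(aggressive) = 0.8·0.7964 / (0.8·0.7964 + 0.25·0.2036) ≈ 0.9260

0.926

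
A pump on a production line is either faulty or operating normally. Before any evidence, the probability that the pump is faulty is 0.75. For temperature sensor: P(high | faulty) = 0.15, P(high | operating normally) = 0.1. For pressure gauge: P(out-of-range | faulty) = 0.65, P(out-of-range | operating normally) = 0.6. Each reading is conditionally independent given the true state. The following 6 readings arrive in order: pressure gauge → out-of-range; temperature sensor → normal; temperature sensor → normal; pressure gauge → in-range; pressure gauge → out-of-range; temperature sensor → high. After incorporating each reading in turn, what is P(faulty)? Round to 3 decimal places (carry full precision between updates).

0.805

After pressure gauge='out-of-range': P(faulty) = 0.65·0.7500 / (0.65·0.7500 + 0.6·0.2500) ≈ 0.7647
After temperature sensor='normal': P(faulty) = 0.85·0.7647 / (0.85·0.7647 + 0.9·0.2353) ≈ 0.7543
After temperature sensor='normal': P(faulty) = 0.85·0.7543 / (0.85·0.7543 + 0.9·0.2457) ≈ 0.7435
After pressure gauge='in-range': P(faulty) = 0.35·0.7435 / (0.35·0.7435 + 0.4·0.2565) ≈ 0.7172
After pressure gauge='out-of-range': P(faulty) = 0.65·0.7172 / (0.65·0.7172 + 0.6·0.2828) ≈ 0.7332
After temperature sensor='high': P(faulty) = 0.15·0.7332 / (0.15·0.7332 + 0.1·0.2668) ≈ 0.8048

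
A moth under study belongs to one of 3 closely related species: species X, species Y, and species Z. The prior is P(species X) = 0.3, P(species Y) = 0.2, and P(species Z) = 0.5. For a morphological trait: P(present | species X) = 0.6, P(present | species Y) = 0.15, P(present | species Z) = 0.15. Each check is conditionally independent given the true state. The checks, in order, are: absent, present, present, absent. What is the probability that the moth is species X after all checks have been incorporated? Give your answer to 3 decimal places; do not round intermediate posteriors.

0.603

After 'absent': normaliser = 0.4·0.3000 + 0.85·0.2000 + 0.85·0.5000; P(species X) ≈ 0.1678, P(species Y) ≈ 0.2378, P(species Z) ≈ 0.5944
After 'present': normaliser = 0.6·0.1678 + 0.15·0.2378 + 0.15·0.5944; P(species X) ≈ 0.4465, P(species Y) ≈ 0.1581, P(species Z) ≈ 0.3953
After 'present': normaliser = 0.6·0.4465 + 0.15·0.1581 + 0.15·0.3953; P(species X) ≈ 0.7634, P(species Y) ≈ 0.0676, P(species Z) ≈ 0.1690
After 'absent': normaliser = 0.4·0.7634 + 0.85·0.0676 + 0.85·0.1690; P(species X) ≈ 0.6029, P(species Y) ≈ 0.1134, P(species Z) ≈ 0.2836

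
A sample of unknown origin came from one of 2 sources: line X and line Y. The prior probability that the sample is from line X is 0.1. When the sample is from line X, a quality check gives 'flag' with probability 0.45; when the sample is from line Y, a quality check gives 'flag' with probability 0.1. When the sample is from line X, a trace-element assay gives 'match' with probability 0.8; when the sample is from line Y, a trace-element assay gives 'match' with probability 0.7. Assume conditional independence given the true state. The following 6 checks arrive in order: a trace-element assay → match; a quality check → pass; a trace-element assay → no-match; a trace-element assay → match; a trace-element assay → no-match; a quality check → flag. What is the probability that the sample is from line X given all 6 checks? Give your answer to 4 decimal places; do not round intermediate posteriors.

After a trace-element assay='match': P(line X) = 0.8·0.1000 / (0.8·0.1000 + 0.7·0.9000) ≈ 0.1127
After a quality check='pass': P(line X) = 0.55·0.1127 / (0.55·0.1127 + 0.9·0.8873) ≈ 0.0720
After a trace-element assay='no-match': P(line X) = 0.2·0.0720 / (0.2·0.0720 + 0.3·0.9280) ≈ 0.0492
After a trace-element assay='match': P(line X) = 0.8·0.0492 / (0.8·0.0492 + 0.7·0.9508) ≈ 0.0558
After a trace-element assay='no-match': P(line X) = 0.2·0.0558 / (0.2·0.0558 + 0.3·0.9442) ≈ 0.0379
After a quality check='flag': P(line X) = 0.45·0.0379 / (0.45·0.0379 + 0.1·0.9621) ≈ 0.1507

0.1507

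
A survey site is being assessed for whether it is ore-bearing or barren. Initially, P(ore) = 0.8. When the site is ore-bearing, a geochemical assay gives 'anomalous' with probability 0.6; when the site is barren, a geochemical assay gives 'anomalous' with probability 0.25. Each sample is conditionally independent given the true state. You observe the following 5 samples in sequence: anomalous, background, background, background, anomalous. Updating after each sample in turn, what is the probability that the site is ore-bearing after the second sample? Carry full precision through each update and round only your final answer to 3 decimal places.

After 'anomalous': P(ore) = 0.6·0.8000 / (0.6·0.8000 + 0.25·0.2000) ≈ 0.9057
After 'background': P(ore) = 0.4·0.9057 / (0.4·0.9057 + 0.75·0.0943) ≈ 0.8366

0.837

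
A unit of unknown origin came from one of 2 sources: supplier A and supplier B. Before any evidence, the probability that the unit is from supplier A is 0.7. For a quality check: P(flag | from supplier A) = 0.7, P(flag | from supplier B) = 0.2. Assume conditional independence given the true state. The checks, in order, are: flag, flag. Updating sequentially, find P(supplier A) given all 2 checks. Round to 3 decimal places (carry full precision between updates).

0.966

After 'flag': P(supplier A) = 0.7·0.7000 / (0.7·0.7000 + 0.2·0.3000) ≈ 0.8909
After 'flag': P(supplier A) = 0.7·0.8909 / (0.7·0.8909 + 0.2·0.1091) ≈ 0.9662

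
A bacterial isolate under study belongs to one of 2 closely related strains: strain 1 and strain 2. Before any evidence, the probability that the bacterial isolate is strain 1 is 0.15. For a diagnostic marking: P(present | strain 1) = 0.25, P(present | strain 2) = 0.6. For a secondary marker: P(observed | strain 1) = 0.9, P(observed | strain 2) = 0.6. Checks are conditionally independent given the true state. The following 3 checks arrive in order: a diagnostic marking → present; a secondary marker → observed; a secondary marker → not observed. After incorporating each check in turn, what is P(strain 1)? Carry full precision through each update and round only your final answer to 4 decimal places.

Each posterior becomes the prior for the next update.
After a diagnostic marking='present': P(strain 1) = 0.25·0.1500 / (0.25·0.1500 + 0.6·0.8500) ≈ 0.0685
After a secondary marker='observed': P(strain 1) = 0.9·0.0685 / (0.9·0.0685 + 0.6·0.9315) ≈ 0.0993
After a secondary marker='not observed': P(strain 1) = 0.1·0.0993 / (0.1·0.0993 + 0.4·0.9007) ≈ 0.0268

0.0268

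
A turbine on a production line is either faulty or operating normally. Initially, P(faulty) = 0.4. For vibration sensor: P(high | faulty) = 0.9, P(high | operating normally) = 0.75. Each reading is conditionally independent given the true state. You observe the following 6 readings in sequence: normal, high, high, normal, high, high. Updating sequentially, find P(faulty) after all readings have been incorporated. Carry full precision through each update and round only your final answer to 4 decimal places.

0.1811

Each posterior becomes the prior for the next update.
After 'normal': P(faulty) = 0.1·0.4000 / (0.1·0.4000 + 0.25·0.6000) ≈ 0.2105
After 'high': P(faulty) = 0.9·0.2105 / (0.9·0.2105 + 0.75·0.7895) ≈ 0.2424
After 'high': P(faulty) = 0.9·0.2424 / (0.9·0.2424 + 0.75·0.7576) ≈ 0.2775
After 'normal': P(faulty) = 0.1·0.2775 / (0.1·0.2775 + 0.25·0.7225) ≈ 0.1331
After 'high': P(faulty) = 0.9·0.1331 / (0.9·0.1331 + 0.75·0.8669) ≈ 0.1556
After 'high': P(faulty) = 0.9·0.1556 / (0.9·0.1556 + 0.75·0.8444) ≈ 0.1811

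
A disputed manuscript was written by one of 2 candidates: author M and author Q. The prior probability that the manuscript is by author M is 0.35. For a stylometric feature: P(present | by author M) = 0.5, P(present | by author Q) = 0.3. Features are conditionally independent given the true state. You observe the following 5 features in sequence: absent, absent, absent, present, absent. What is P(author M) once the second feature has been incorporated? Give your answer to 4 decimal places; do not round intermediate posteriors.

After 'absent': P(author M) = 0.5·0.3500 / (0.5·0.3500 + 0.7·0.6500) ≈ 0.2778
After 'absent': P(author M) = 0.5·0.2778 / (0.5·0.2778 + 0.7·0.7222) ≈ 0.2155

0.2155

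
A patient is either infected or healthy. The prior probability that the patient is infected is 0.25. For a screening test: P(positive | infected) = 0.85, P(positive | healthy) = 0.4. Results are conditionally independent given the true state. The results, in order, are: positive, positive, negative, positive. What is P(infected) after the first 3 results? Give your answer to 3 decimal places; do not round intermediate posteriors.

Each posterior becomes the prior for the next update.
After 'positive': P(infected) = 0.85·0.2500 / (0.85·0.2500 + 0.4·0.7500) ≈ 0.4146
After 'positive': P(infected) = 0.85·0.4146 / (0.85·0.4146 + 0.4·0.5854) ≈ 0.6008
After 'negative': P(infected) = 0.15·0.6008 / (0.15·0.6008 + 0.6·0.3992) ≈ 0.2734

0.273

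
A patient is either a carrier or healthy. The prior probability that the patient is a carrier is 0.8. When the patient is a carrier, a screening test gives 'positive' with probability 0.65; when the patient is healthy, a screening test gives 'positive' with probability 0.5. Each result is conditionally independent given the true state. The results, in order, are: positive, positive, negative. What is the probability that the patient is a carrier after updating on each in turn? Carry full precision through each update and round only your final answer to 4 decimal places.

0.8255

After 'positive': P(carrier) = 0.65·0.8000 / (0.65·0.8000 + 0.5·0.2000) ≈ 0.8387
After 'positive': P(carrier) = 0.65·0.8387 / (0.65·0.8387 + 0.5·0.1613) ≈ 0.8711
After 'negative': P(carrier) = 0.35·0.8711 / (0.35·0.8711 + 0.5·0.1289) ≈ 0.8255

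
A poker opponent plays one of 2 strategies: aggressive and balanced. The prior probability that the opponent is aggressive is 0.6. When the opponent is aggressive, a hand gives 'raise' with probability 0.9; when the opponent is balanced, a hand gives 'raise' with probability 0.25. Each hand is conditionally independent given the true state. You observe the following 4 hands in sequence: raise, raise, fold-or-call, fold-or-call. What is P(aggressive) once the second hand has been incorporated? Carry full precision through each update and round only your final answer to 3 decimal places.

0.951

After 'raise': P(aggressive) = 0.9·0.6000 / (0.9·0.6000 + 0.25·0.4000) ≈ 0.8438
After 'raise': P(aggressive) = 0.9·0.8438 / (0.9·0.8438 + 0.25·0.1562) ≈ 0.9511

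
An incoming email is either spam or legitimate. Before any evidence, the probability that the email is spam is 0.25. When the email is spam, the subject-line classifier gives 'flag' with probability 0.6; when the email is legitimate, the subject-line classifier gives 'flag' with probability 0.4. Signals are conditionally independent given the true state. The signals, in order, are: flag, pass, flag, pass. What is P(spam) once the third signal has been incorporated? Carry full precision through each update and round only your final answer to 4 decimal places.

0.3333

After 'flag': P(spam) = 0.6·0.2500 / (0.6·0.2500 + 0.4·0.7500) ≈ 0.3333
After 'pass': P(spam) = 0.4·0.3333 / (0.4·0.3333 + 0.6·0.6667) ≈ 0.2500
After 'flag': P(spam) = 0.6·0.2500 / (0.6·0.2500 + 0.4·0.7500) ≈ 0.3333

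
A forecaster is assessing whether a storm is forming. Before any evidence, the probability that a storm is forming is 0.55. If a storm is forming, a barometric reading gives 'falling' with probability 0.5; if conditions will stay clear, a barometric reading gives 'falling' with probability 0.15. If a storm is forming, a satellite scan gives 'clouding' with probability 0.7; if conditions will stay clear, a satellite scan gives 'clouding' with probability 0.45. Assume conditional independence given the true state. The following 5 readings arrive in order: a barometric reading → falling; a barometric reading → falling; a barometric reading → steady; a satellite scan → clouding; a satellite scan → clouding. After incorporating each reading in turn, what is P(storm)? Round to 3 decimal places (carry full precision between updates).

After a barometric reading='falling': P(storm) = 0.5·0.5500 / (0.5·0.5500 + 0.15·0.4500) ≈ 0.8029
After a barometric reading='falling': P(storm) = 0.5·0.8029 / (0.5·0.8029 + 0.15·0.1971) ≈ 0.9314
After a barometric reading='steady': P(storm) = 0.5·0.9314 / (0.5·0.9314 + 0.85·0.0686) ≈ 0.8887
After a satellite scan='clouding': P(storm) = 0.7·0.8887 / (0.7·0.8887 + 0.45·0.1113) ≈ 0.9255
After a satellite scan='clouding': P(storm) = 0.7·0.9255 / (0.7·0.9255 + 0.45·0.0745) ≈ 0.9508

0.951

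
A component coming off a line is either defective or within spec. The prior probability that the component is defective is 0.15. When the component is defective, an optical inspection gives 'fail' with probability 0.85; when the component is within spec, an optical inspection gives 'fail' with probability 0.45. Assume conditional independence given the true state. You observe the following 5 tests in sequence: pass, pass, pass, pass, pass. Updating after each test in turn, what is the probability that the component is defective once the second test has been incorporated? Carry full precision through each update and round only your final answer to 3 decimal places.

0.013

Each posterior becomes the prior for the next update.
After 'pass': P(defective) = 0.15·0.1500 / (0.15·0.1500 + 0.55·0.8500) ≈ 0.0459
After 'pass': P(defective) = 0.15·0.0459 / (0.15·0.0459 + 0.55·0.9541) ≈ 0.0130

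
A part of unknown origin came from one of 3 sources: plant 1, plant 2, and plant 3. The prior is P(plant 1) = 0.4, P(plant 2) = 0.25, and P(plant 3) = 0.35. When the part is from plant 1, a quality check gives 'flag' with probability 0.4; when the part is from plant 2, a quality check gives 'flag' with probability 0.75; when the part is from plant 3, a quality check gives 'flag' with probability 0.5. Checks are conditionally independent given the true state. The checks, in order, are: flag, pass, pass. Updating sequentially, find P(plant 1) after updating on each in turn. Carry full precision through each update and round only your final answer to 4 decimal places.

0.5094

Each posterior becomes the prior for the next update.
After 'flag': normaliser = 0.4·0.4000 + 0.75·0.2500 + 0.5·0.3500; P(plant 1) ≈ 0.3062, P(plant 2) ≈ 0.3589, P(plant 3) ≈ 0.3349
After 'pass': normaliser = 0.6·0.3062 + 0.25·0.3589 + 0.5·0.3349; P(plant 1) ≈ 0.4167, P(plant 2) ≈ 0.2035, P(plant 3) ≈ 0.3798
After 'pass': normaliser = 0.6·0.4167 + 0.25·0.2035 + 0.5·0.3798; P(plant 1) ≈ 0.5094, P(plant 2) ≈ 0.1036, P(plant 3) ≈ 0.3869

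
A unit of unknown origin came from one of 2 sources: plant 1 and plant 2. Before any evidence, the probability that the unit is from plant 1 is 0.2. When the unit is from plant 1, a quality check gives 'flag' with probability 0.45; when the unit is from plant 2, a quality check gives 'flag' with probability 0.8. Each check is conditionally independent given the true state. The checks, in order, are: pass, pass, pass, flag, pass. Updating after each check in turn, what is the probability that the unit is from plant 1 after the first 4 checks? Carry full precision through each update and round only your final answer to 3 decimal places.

0.745

After 'pass': P(plant 1) = 0.55·0.2000 / (0.55·0.2000 + 0.2·0.8000) ≈ 0.4074
After 'pass': P(plant 1) = 0.55·0.4074 / (0.55·0.4074 + 0.2·0.5926) ≈ 0.6541
After 'pass': P(plant 1) = 0.55·0.6541 / (0.55·0.6541 + 0.2·0.3459) ≈ 0.8387
After 'flag': P(plant 1) = 0.45·0.8387 / (0.45·0.8387 + 0.8·0.1613) ≈ 0.7452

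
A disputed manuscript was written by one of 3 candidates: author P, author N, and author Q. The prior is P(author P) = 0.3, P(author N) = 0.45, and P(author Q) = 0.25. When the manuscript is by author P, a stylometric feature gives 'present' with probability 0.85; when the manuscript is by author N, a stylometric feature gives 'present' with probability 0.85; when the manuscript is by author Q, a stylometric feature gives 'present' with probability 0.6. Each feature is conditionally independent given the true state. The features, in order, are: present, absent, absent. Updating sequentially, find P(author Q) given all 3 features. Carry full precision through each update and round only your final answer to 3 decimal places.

After 'present': normaliser = 0.85·0.3000 + 0.85·0.4500 + 0.6·0.2500; P(author P) ≈ 0.3238, P(author N) ≈ 0.4857, P(author Q) ≈ 0.1905
After 'absent': normaliser = 0.15·0.3238 + 0.15·0.4857 + 0.4·0.1905; P(author P) ≈ 0.2458, P(author N) ≈ 0.3687, P(author Q) ≈ 0.3855
After 'absent': normaliser = 0.15·0.2458 + 0.15·0.3687 + 0.4·0.3855; P(author P) ≈ 0.1496, P(author N) ≈ 0.2244, P(author Q) ≈ 0.6259

0.626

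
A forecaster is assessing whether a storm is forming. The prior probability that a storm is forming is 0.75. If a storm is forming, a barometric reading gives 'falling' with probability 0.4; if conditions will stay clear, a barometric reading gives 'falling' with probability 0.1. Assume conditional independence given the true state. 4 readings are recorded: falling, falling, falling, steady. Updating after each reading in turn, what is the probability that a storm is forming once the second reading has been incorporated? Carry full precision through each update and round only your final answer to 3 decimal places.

0.980

After 'falling': P(storm) = 0.4·0.7500 / (0.4·0.7500 + 0.1·0.2500) ≈ 0.9231
After 'falling': P(storm) = 0.4·0.9231 / (0.4·0.9231 + 0.1·0.0769) ≈ 0.9796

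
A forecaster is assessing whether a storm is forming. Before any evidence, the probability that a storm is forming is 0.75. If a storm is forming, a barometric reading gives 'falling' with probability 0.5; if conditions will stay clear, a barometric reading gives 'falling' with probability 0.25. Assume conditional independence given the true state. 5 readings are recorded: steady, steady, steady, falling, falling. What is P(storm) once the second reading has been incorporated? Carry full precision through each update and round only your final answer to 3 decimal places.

0.571

After 'steady': P(storm) = 0.5·0.7500 / (0.5·0.7500 + 0.75·0.2500) ≈ 0.6667
After 'steady': P(storm) = 0.5·0.6667 / (0.5·0.6667 + 0.75·0.3333) ≈ 0.5714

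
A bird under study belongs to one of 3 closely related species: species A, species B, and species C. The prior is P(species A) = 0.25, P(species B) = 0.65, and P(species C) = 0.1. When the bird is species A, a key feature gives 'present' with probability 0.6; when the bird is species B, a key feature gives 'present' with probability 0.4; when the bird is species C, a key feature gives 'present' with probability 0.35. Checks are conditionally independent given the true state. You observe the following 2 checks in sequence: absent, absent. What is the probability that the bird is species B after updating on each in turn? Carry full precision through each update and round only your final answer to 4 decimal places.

Apply Bayes' rule sequentially, carrying P(species B) forward.
After 'absent': normaliser = 0.4·0.2500 + 0.6·0.6500 + 0.65·0.1000; P(species A) ≈ 0.1802, P(species B) ≈ 0.7027, P(species C) ≈ 0.1171
After 'absent': normaliser = 0.4·0.1802 + 0.6·0.7027 + 0.65·0.1171; P(species A) ≈ 0.1265, P(species B) ≈ 0.7399, P(species C) ≈ 0.1336

0.7399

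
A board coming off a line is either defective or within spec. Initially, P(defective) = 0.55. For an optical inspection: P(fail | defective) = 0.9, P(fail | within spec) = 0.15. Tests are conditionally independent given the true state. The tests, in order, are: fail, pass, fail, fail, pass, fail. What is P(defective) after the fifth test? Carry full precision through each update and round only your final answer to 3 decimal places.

Apply Bayes' rule sequentially, carrying P(defective) forward.
After 'fail': P(defective) = 0.9·0.5500 / (0.9·0.5500 + 0.15·0.4500) ≈ 0.8800
After 'pass': P(defective) = 0.1·0.8800 / (0.1·0.8800 + 0.85·0.1200) ≈ 0.4632
After 'fail': P(defective) = 0.9·0.4632 / (0.9·0.4632 + 0.15·0.5368) ≈ 0.8381
After 'fail': P(defective) = 0.9·0.8381 / (0.9·0.8381 + 0.15·0.1619) ≈ 0.9688
After 'pass': P(defective) = 0.1·0.9688 / (0.1·0.9688 + 0.85·0.0312) ≈ 0.7851

0.785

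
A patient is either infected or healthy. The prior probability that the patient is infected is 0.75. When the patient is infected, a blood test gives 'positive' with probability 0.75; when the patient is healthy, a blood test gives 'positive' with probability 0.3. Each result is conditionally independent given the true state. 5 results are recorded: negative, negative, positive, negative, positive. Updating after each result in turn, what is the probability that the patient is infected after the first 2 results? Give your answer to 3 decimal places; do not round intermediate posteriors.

0.277

After 'negative': P(infected) = 0.25·0.7500 / (0.25·0.7500 + 0.7·0.2500) ≈ 0.5172
After 'negative': P(infected) = 0.25·0.5172 / (0.25·0.5172 + 0.7·0.4828) ≈ 0.2768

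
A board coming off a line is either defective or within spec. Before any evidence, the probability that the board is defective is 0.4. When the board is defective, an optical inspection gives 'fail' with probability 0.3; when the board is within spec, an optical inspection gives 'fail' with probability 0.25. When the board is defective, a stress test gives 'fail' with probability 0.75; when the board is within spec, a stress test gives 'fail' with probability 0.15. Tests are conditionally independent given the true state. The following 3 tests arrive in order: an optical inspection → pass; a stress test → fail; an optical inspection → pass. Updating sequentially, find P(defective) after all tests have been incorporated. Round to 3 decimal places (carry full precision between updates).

0.744

After an optical inspection='pass': P(defective) = 0.7·0.4000 / (0.7·0.4000 + 0.75·0.6000) ≈ 0.3836
After a stress test='fail': P(defective) = 0.75·0.3836 / (0.75·0.3836 + 0.15·0.6164) ≈ 0.7568
After an optical inspection='pass': P(defective) = 0.7·0.7568 / (0.7·0.7568 + 0.75·0.2432) ≈ 0.7438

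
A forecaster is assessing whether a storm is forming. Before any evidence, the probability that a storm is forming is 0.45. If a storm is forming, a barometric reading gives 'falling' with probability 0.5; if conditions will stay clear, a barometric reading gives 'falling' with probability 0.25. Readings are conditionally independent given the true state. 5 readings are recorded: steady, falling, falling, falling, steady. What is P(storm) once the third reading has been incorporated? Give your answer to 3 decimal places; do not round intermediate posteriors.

0.686

Each posterior becomes the prior for the next update.
After 'steady': P(storm) = 0.5·0.4500 / (0.5·0.4500 + 0.75·0.5500) ≈ 0.3529
After 'falling': P(storm) = 0.5·0.3529 / (0.5·0.3529 + 0.25·0.6471) ≈ 0.5217
After 'falling': P(storm) = 0.5·0.5217 / (0.5·0.5217 + 0.25·0.4783) ≈ 0.6857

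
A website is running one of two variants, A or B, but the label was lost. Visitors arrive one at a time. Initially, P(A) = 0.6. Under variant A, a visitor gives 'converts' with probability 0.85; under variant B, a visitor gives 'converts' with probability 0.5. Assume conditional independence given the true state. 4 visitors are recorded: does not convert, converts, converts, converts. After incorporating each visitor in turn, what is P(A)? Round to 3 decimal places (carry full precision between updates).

0.689

Each posterior becomes the prior for the next update.
After 'does not convert': P(A) = 0.15·0.6000 / (0.15·0.6000 + 0.5·0.4000) ≈ 0.3103
After 'converts': P(A) = 0.85·0.3103 / (0.85·0.3103 + 0.5·0.6897) ≈ 0.4334
After 'converts': P(A) = 0.85·0.4334 / (0.85·0.4334 + 0.5·0.5666) ≈ 0.5653
After 'converts': P(A) = 0.85·0.5653 / (0.85·0.5653 + 0.5·0.4347) ≈ 0.6886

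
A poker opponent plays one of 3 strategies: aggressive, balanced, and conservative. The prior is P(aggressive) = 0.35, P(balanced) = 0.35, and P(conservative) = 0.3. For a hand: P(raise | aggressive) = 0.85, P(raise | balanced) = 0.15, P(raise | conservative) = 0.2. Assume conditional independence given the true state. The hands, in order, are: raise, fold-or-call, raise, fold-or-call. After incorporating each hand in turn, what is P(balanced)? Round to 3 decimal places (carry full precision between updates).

After 'raise': normaliser = 0.85·0.3500 + 0.15·0.3500 + 0.2·0.3000; P(aggressive) ≈ 0.7256, P(balanced) ≈ 0.1280, P(conservative) ≈ 0.1463
After 'fold-or-call': normaliser = 0.15·0.7256 + 0.85·0.1280 + 0.8·0.1463; P(aggressive) ≈ 0.3251, P(balanced) ≈ 0.3251, P(conservative) ≈ 0.3497
After 'raise': normaliser = 0.85·0.3251 + 0.15·0.3251 + 0.2·0.3497; P(aggressive) ≈ 0.6995, P(balanced) ≈ 0.1234, P(conservative) ≈ 0.1770
After 'fold-or-call': normaliser = 0.15·0.6995 + 0.85·0.1234 + 0.8·0.1770; P(aggressive) ≈ 0.2985, P(balanced) ≈ 0.2985, P(conservative) ≈ 0.4030

0.299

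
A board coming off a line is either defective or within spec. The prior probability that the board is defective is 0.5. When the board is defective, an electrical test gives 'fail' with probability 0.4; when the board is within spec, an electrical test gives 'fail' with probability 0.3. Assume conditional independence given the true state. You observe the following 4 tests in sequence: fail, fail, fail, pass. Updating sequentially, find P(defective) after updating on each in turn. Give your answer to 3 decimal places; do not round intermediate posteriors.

After 'fail': P(defective) = 0.4·0.5000 / (0.4·0.5000 + 0.3·0.5000) ≈ 0.5714
After 'fail': P(defective) = 0.4·0.5714 / (0.4·0.5714 + 0.3·0.4286) ≈ 0.6400
After 'fail': P(defective) = 0.4·0.6400 / (0.4·0.6400 + 0.3·0.3600) ≈ 0.7033
After 'pass': P(defective) = 0.6·0.7033 / (0.6·0.7033 + 0.7·0.2967) ≈ 0.6702

0.670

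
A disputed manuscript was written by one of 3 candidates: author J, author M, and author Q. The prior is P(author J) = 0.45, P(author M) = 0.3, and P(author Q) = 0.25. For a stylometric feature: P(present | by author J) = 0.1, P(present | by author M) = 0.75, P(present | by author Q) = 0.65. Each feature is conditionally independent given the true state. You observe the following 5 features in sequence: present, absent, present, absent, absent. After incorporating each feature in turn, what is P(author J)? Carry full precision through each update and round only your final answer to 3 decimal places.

0.314

After 'present': normaliser = 0.1·0.4500 + 0.75·0.3000 + 0.65·0.2500; P(author J) ≈ 0.1040, P(author M) ≈ 0.5202, P(author Q) ≈ 0.3757
After 'absent': normaliser = 0.9·0.1040 + 0.25·0.5202 + 0.35·0.3757; P(author J) ≈ 0.2636, P(author M) ≈ 0.3662, P(author Q) ≈ 0.3702
After 'present': normaliser = 0.1·0.2636 + 0.75·0.3662 + 0.65·0.3702; P(author J) ≈ 0.0487, P(author M) ≈ 0.5070, P(author Q) ≈ 0.4443
After 'absent': normaliser = 0.9·0.0487 + 0.25·0.5070 + 0.35·0.4443; P(author J) ≈ 0.1343, P(author M) ≈ 0.3887, P(author Q) ≈ 0.4769
After 'absent': normaliser = 0.9·0.1343 + 0.25·0.3887 + 0.35·0.4769; P(author J) ≈ 0.3140, P(author M) ≈ 0.2524, P(author Q) ≈ 0.4335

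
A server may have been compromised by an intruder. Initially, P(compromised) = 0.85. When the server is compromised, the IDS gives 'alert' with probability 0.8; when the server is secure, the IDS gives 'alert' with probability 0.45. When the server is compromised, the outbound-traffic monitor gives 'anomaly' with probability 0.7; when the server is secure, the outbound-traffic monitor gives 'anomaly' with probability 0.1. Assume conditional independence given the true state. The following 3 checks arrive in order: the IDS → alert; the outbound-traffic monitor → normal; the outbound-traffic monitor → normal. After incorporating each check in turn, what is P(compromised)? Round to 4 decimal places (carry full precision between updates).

0.5282

Each posterior becomes the prior for the next update.
After the IDS='alert': P(compromised) = 0.8·0.8500 / (0.8·0.8500 + 0.45·0.1500) ≈ 0.9097
After the outbound-traffic monitor='normal': P(compromised) = 0.3·0.9097 / (0.3·0.9097 + 0.9·0.0903) ≈ 0.7705
After the outbound-traffic monitor='normal': P(compromised) = 0.3·0.7705 / (0.3·0.7705 + 0.9·0.2295) ≈ 0.5282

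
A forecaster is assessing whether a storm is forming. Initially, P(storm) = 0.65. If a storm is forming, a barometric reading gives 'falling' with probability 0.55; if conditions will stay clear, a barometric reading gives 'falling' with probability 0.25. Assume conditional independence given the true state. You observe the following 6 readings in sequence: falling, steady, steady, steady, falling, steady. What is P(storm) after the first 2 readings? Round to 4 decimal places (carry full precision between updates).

Apply Bayes' rule sequentially, carrying P(storm) forward.
After 'falling': P(storm) = 0.55·0.6500 / (0.55·0.6500 + 0.25·0.3500) ≈ 0.8034
After 'steady': P(storm) = 0.45·0.8034 / (0.45·0.8034 + 0.75·0.1966) ≈ 0.7103

0.7103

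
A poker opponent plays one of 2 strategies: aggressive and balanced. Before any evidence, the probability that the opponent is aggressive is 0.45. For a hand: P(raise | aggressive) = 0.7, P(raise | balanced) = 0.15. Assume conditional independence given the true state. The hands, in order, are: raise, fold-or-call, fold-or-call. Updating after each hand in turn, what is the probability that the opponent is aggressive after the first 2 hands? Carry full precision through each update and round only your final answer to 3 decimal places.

After 'raise': P(aggressive) = 0.7·0.4500 / (0.7·0.4500 + 0.15·0.5500) ≈ 0.7925
After 'fold-or-call': P(aggressive) = 0.3·0.7925 / (0.3·0.7925 + 0.85·0.2075) ≈ 0.5740

0.574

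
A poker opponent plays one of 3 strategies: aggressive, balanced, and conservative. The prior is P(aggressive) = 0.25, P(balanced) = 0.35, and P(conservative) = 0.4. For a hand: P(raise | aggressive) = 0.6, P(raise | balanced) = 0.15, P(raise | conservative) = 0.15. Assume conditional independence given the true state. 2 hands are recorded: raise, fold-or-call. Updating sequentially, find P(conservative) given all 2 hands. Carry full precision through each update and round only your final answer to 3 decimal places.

0.328

After 'raise': normaliser = 0.6·0.2500 + 0.15·0.3500 + 0.15·0.4000; P(aggressive) ≈ 0.5714, P(balanced) ≈ 0.2000, P(conservative) ≈ 0.2286
After 'fold-or-call': normaliser = 0.4·0.5714 + 0.85·0.2000 + 0.85·0.2286; P(aggressive) ≈ 0.3855, P(balanced) ≈ 0.2867, P(conservative) ≈ 0.3277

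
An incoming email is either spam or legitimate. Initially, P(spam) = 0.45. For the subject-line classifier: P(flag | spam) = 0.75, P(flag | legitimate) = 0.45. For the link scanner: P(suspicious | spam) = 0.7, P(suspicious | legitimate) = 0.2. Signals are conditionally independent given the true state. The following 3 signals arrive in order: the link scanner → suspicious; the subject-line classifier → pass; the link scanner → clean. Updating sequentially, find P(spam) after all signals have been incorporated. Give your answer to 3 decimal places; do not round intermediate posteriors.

0.328

After the link scanner='suspicious': P(spam) = 0.7·0.4500 / (0.7·0.4500 + 0.2·0.5500) ≈ 0.7412
After the subject-line classifier='pass': P(spam) = 0.25·0.7412 / (0.25·0.7412 + 0.55·0.2588) ≈ 0.5655
After the link scanner='clean': P(spam) = 0.3·0.5655 / (0.3·0.5655 + 0.8·0.4345) ≈ 0.3280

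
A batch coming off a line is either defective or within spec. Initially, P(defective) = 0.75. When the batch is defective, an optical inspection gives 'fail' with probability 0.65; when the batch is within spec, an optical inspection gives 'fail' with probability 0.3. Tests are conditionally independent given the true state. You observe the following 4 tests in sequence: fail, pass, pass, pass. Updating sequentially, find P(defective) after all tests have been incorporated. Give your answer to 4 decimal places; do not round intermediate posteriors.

0.4483

After 'fail': P(defective) = 0.65·0.7500 / (0.65·0.7500 + 0.3·0.2500) ≈ 0.8667
After 'pass': P(defective) = 0.35·0.8667 / (0.35·0.8667 + 0.7·0.1333) ≈ 0.7647
After 'pass': P(defective) = 0.35·0.7647 / (0.35·0.7647 + 0.7·0.2353) ≈ 0.6190
After 'pass': P(defective) = 0.35·0.6190 / (0.35·0.6190 + 0.7·0.3810) ≈ 0.4483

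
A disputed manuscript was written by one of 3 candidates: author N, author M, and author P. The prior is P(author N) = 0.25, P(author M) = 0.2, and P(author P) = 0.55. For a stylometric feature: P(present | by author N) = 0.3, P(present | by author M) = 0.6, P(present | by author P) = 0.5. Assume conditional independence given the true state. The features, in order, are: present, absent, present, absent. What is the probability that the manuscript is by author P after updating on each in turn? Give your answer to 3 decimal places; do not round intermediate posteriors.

0.604

After 'present': normaliser = 0.3·0.2500 + 0.6·0.2000 + 0.5·0.5500; P(author N) ≈ 0.1596, P(author M) ≈ 0.2553, P(author P) ≈ 0.5851
After 'absent': normaliser = 0.7·0.1596 + 0.4·0.2553 + 0.5·0.5851; P(author N) ≈ 0.2206, P(author M) ≈ 0.2017, P(author P) ≈ 0.5777
After 'present': normaliser = 0.3·0.2206 + 0.6·0.2017 + 0.5·0.5777; P(author N) ≈ 0.1390, P(author M) ≈ 0.2542, P(author P) ≈ 0.6068
After 'absent': normaliser = 0.7·0.1390 + 0.4·0.2542 + 0.5·0.6068; P(author N) ≈ 0.1937, P(author M) ≈ 0.2024, P(author P) ≈ 0.6039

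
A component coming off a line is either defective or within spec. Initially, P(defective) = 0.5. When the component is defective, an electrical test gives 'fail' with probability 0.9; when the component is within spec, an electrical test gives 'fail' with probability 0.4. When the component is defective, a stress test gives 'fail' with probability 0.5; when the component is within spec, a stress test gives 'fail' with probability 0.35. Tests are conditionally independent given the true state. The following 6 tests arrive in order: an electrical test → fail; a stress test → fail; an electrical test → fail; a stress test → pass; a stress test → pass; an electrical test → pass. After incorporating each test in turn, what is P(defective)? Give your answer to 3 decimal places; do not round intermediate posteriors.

0.416

After an electrical test='fail': P(defective) = 0.9·0.5000 / (0.9·0.5000 + 0.4·0.5000) ≈ 0.6923
After a stress test='fail': P(defective) = 0.5·0.6923 / (0.5·0.6923 + 0.35·0.3077) ≈ 0.7627
After an electrical test='fail': P(defective) = 0.9·0.7627 / (0.9·0.7627 + 0.4·0.2373) ≈ 0.8785
After a stress test='pass': P(defective) = 0.5·0.8785 / (0.5·0.8785 + 0.65·0.1215) ≈ 0.8476
After a stress test='pass': P(defective) = 0.5·0.8476 / (0.5·0.8476 + 0.65·0.1524) ≈ 0.8106
After an electrical test='pass': P(defective) = 0.1·0.8106 / (0.1·0.8106 + 0.6·0.1894) ≈ 0.4163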